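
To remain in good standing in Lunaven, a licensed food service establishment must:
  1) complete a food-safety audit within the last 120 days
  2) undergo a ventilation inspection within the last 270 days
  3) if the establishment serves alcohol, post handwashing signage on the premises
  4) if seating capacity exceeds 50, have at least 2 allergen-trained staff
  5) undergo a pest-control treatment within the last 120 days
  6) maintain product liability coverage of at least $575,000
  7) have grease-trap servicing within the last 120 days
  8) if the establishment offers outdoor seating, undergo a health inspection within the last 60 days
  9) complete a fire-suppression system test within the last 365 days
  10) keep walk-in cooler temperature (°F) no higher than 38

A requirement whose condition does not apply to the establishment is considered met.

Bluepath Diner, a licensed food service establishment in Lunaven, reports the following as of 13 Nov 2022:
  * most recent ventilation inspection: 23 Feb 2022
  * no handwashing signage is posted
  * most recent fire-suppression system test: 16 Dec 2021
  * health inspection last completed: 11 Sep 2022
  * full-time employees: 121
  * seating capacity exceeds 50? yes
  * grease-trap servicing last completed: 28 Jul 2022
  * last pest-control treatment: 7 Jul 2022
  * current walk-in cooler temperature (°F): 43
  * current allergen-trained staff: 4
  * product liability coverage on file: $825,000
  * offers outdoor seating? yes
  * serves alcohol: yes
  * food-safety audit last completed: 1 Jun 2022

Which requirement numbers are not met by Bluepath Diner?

1, 3, 5, 8, 10

1. food-safety audit 165 days ago vs limit 120 → not met
2. ventilation inspection 263 days ago vs limit 270 → met
3. condition 'serves alcohol' holds; handwashing signage absent → not met
4. condition 'seating capacity exceeds 50' holds; allergen-trained staff 4 ≥ 2 → met
5. pest-control treatment 129 days ago vs limit 120 → not met
6. product liability coverage $825,000 ≥ $575,000 → met
7. grease-trap servicing 108 days ago vs limit 120 → met
8. condition 'offers outdoor seating' holds; health inspection 63 days ago vs limit 60 → not met
9. fire-suppression system test 332 days ago vs limit 365 → met
10. walk-in cooler temperature (°F) 43 > 38 → not met
Not met: 1, 3, 5, 8, 10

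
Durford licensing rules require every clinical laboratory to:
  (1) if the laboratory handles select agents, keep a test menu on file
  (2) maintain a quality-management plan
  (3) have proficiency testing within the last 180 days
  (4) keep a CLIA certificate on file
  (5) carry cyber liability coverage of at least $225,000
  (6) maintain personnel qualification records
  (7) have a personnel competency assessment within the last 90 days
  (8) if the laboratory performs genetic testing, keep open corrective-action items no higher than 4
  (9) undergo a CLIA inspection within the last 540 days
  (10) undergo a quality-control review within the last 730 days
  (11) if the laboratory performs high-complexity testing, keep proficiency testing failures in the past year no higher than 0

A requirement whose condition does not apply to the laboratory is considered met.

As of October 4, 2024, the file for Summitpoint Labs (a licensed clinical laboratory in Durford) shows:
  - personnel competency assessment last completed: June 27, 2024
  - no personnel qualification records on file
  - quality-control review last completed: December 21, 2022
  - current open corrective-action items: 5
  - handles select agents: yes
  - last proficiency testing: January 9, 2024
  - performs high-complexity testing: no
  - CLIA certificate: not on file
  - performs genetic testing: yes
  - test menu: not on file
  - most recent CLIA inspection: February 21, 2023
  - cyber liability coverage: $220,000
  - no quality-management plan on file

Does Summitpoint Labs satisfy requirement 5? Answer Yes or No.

No

5. cyber liability coverage $220,000 < $225,000 → not met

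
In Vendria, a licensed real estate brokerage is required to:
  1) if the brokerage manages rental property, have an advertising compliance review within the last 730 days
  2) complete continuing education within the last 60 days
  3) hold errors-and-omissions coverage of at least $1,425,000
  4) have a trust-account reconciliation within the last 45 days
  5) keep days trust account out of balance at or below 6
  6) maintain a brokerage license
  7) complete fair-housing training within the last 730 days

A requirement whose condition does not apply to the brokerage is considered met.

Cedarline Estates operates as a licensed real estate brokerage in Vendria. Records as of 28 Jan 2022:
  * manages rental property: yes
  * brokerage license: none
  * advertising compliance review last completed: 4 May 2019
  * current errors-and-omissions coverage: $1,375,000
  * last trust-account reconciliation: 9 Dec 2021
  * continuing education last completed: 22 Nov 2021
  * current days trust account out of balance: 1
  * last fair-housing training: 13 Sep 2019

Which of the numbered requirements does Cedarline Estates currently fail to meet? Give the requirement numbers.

1, 2, 3, 4, 6, 7

1. condition 'manages rental property' holds; advertising compliance review 1000 days ago vs limit 730 → not met
2. continuing education 67 days ago vs limit 60 → not met
3. errors-and-omissions coverage $1,375,000 < $1,425,000 → not met
4. trust-account reconciliation 50 days ago vs limit 45 → not met
5. days trust account out of balance 1 ≤ 6 → met
6. brokerage license absent → not met
7. fair-housing training 868 days ago vs limit 730 → not met
Not met: 1, 2, 3, 4, 6, 7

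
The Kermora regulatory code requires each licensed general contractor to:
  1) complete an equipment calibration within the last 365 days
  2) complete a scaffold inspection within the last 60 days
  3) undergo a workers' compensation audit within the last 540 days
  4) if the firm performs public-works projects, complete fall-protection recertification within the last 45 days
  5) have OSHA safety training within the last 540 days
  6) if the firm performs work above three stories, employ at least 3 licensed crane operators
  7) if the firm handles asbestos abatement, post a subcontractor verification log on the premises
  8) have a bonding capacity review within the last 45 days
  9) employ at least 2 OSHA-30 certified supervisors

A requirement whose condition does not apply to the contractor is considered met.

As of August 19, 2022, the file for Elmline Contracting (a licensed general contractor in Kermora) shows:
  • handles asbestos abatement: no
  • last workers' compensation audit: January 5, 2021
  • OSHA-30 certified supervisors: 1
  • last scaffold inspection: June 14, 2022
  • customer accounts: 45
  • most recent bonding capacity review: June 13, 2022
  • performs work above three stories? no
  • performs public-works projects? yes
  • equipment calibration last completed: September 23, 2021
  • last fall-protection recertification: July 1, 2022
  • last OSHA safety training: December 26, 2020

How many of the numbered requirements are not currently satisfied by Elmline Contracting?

6

1. equipment calibration 330 days ago vs limit 365 → met
2. scaffold inspection 66 days ago vs limit 60 → not met
3. workers' compensation audit 591 days ago vs limit 540 → not met
4. condition 'performs public-works projects' holds; fall-protection recertification 49 days ago vs limit 45 → not met
5. OSHA safety training 601 days ago vs limit 540 → not met
6. condition 'performs work above three stories' does not hold → requirement n/a → met
7. condition 'handles asbestos abatement' does not hold → requirement n/a → met
8. bonding capacity review 67 days ago vs limit 45 → not met
9. OSHA-30 certified supervisors 1 < 2 → not met
Not met: 6 of 9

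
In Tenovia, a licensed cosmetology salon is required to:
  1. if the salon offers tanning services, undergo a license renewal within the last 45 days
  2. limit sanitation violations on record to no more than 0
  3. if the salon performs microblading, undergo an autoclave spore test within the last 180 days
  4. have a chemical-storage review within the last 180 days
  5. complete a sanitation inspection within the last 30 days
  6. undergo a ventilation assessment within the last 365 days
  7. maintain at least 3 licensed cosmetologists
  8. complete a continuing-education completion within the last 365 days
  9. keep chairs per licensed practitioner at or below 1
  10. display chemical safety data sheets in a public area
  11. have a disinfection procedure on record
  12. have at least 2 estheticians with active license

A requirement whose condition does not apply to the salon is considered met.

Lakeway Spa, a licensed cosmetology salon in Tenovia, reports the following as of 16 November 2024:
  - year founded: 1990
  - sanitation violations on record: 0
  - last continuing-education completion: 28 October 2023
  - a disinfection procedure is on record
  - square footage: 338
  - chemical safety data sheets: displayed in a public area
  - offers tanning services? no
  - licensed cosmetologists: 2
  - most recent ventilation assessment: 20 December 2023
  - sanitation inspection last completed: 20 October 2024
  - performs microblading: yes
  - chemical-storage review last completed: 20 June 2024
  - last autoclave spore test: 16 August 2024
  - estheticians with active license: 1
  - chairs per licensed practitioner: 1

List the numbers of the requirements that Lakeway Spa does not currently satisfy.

7, 8, 12

1. condition 'offers tanning services' does not hold → requirement n/a → met
2. sanitation violations on record 0 ≤ 0 → met
3. condition 'performs microblading' holds; autoclave spore test 92 days ago vs limit 180 → met
4. chemical-storage review 149 days ago vs limit 180 → met
5. sanitation inspection 27 days ago vs limit 30 → met
6. ventilation assessment 332 days ago vs limit 365 → met
7. licensed cosmetologists 2 < 3 → not met
8. continuing-education completion 385 days ago vs limit 365 → not met
9. chairs per licensed practitioner 1 ≤ 1 → met
10. chemical safety data sheets present → met
11. disinfection procedure present → met
12. estheticians with active license 1 < 2 → not met
Not met: 7, 8, 12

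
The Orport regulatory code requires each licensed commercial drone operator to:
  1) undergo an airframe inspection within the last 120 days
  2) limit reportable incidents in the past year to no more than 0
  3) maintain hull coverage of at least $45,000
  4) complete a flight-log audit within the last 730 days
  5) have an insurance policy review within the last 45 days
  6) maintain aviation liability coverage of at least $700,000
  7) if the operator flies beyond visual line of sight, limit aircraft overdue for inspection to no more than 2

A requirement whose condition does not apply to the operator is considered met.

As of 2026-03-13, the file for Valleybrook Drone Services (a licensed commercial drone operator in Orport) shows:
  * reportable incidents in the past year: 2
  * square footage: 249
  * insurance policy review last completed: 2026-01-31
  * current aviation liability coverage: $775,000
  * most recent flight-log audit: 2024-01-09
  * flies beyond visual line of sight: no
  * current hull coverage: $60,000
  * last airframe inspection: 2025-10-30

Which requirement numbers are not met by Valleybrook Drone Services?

1, 2, 4

1. airframe inspection 134 days ago vs limit 120 → not met
2. reportable incidents in the past year 2 > 0 → not met
3. hull coverage $60,000 ≥ $45,000 → met
4. flight-log audit 794 days ago vs limit 730 → not met
5. insurance policy review 41 days ago vs limit 45 → met
6. aviation liability coverage $775,000 ≥ $700,000 → met
7. condition 'flies beyond visual line of sight' does not hold → requirement n/a → met
Not met: 1, 2, 4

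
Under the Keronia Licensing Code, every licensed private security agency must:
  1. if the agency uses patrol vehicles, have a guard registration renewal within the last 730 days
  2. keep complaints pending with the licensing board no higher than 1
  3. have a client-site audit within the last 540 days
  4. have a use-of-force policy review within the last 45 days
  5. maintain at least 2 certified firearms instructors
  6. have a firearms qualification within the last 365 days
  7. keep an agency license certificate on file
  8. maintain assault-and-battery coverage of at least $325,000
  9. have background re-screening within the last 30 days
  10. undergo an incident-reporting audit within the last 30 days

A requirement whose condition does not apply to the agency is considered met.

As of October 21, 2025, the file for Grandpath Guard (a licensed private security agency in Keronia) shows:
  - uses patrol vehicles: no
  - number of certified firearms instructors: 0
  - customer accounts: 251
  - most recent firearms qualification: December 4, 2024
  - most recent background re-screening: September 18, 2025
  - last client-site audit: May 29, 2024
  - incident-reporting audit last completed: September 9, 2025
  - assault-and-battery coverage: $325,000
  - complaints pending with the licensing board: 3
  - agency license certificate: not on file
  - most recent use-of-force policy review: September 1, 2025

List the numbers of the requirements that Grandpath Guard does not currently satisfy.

1. condition 'uses patrol vehicles' does not hold → requirement n/a → met
2. complaints pending with the licensing board 3 > 1 → not met
3. client-site audit 510 days ago vs limit 540 → met
4. use-of-force policy review 50 days ago vs limit 45 → not met
5. certified firearms instructors 0 < 2 → not met
6. firearms qualification 321 days ago vs limit 365 → met
7. agency license certificate absent → not met
8. assault-and-battery coverage $325,000 ≥ $325,000 → met
9. background re-screening 33 days ago vs limit 30 → not met
10. incident-reporting audit 42 days ago vs limit 30 → not met
Not met: 2, 4, 5, 7, 9, 10

2, 4, 5, 7, 9, 10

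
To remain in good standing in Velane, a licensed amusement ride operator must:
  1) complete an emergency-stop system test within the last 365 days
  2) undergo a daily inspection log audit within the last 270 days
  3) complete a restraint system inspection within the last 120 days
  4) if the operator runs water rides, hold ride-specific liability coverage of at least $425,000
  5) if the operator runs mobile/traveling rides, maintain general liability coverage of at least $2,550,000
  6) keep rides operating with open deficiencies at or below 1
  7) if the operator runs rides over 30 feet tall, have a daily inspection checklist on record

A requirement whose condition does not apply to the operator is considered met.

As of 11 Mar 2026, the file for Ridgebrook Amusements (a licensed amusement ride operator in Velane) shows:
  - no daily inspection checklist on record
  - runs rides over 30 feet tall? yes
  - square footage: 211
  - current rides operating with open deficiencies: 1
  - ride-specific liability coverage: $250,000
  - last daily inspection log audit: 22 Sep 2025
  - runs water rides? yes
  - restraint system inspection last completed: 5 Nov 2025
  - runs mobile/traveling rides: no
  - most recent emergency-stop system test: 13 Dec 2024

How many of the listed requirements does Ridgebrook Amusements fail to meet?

1. emergency-stop system test 453 days ago vs limit 365 → not met
2. daily inspection log audit 170 days ago vs limit 270 → met
3. restraint system inspection 126 days ago vs limit 120 → not met
4. condition 'runs water rides' holds; ride-specific liability coverage $250,000 < $425,000 → not met
5. condition 'runs mobile/traveling rides' does not hold → requirement n/a → met
6. rides operating with open deficiencies 1 ≤ 1 → met
7. condition 'runs rides over 30 feet tall' holds; daily inspection checklist absent → not met
Not met: 4 of 7

4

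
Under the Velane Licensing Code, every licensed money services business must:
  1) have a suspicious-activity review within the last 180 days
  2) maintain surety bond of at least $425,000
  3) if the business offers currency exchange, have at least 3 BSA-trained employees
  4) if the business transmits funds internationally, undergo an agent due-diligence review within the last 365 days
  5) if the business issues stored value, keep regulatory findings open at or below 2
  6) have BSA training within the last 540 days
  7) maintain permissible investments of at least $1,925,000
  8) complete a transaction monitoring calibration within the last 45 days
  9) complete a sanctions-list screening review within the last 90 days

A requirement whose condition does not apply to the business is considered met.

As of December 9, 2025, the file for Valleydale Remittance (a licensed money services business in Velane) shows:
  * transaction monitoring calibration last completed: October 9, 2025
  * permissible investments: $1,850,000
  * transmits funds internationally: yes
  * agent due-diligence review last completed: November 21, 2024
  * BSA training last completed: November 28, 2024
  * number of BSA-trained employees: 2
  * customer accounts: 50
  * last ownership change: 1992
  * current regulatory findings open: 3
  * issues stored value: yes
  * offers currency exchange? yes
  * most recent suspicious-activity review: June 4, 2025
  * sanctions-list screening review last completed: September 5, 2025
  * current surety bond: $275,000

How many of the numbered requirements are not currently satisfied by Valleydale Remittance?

1. suspicious-activity review 188 days ago vs limit 180 → not met
2. surety bond $275,000 < $425,000 → not met
3. condition 'offers currency exchange' holds; BSA-trained employees 2 < 3 → not met
4. condition 'transmits funds internationally' holds; agent due-diligence review 383 days ago vs limit 365 → not met
5. condition 'issues stored value' holds; regulatory findings open 3 > 2 → not met
6. BSA training 376 days ago vs limit 540 → met
7. permissible investments $1,850,000 < $1,925,000 → not met
8. transaction monitoring calibration 61 days ago vs limit 45 → not met
9. sanctions-list screening review 95 days ago vs limit 90 → not met
Not met: 8 of 9

8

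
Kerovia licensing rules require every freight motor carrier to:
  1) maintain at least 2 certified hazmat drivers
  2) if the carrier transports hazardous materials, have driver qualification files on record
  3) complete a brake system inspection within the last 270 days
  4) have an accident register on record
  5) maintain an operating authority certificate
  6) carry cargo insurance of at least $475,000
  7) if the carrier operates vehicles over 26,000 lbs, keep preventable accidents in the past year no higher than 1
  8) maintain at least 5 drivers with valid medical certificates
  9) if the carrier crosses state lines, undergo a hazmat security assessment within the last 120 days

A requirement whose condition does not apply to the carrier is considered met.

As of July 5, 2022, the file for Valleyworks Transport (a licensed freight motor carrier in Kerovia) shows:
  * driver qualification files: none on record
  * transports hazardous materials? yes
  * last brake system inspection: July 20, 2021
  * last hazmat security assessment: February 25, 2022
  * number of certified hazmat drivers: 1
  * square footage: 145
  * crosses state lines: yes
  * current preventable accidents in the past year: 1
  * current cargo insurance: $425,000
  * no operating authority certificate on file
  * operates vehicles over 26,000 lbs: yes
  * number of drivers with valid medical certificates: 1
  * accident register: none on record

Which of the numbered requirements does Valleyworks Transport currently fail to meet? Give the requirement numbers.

1. certified hazmat drivers 1 < 2 → not met
2. condition 'transports hazardous materials' holds; driver qualification files absent → not met
3. brake system inspection 350 days ago vs limit 270 → not met
4. accident register absent → not met
5. operating authority certificate absent → not met
6. cargo insurance $425,000 < $475,000 → not met
7. condition 'operates vehicles over 26,000 lbs' holds; preventable accidents in the past year 1 ≤ 1 → met
8. drivers with valid medical certificates 1 < 5 → not met
9. condition 'crosses state lines' holds; hazmat security assessment 130 days ago vs limit 120 → not met
Not met: 1, 2, 3, 4, 5, 6, 8, 9

1, 2, 3, 4, 5, 6, 8, 9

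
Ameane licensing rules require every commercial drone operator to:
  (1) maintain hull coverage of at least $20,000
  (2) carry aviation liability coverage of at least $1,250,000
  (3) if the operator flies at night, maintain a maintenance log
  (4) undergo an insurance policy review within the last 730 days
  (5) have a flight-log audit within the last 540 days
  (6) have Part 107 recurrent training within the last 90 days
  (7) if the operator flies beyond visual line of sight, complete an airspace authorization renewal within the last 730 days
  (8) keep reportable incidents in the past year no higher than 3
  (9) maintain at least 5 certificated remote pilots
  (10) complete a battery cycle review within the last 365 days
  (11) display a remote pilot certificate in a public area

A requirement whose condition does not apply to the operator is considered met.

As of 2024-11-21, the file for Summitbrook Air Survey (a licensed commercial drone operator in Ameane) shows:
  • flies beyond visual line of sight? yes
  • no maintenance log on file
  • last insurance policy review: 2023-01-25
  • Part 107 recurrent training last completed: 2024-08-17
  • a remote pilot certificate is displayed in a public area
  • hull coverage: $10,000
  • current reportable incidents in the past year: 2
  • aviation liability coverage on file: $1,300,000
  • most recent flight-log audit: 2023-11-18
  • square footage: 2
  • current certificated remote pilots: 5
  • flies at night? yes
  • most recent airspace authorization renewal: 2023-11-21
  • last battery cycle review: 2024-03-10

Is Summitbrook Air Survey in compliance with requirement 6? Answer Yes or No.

6. Part 107 recurrent training 96 days ago vs limit 90 → not met

No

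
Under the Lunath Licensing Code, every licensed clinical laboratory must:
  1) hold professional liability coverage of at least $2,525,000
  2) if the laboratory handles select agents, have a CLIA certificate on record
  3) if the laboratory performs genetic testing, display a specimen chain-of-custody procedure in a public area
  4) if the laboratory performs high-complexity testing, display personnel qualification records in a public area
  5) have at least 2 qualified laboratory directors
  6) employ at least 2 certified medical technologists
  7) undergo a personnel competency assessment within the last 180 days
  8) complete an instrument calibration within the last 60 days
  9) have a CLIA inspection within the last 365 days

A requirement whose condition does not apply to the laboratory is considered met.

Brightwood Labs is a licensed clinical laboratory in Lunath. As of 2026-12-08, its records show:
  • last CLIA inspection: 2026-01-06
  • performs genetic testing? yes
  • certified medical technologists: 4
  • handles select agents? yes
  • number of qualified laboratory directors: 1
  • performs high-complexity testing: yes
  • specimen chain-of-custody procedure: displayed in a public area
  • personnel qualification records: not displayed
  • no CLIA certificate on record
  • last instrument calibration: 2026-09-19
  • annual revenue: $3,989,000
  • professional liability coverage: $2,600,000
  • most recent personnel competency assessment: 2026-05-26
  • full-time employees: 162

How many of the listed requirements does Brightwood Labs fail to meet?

5

1. professional liability coverage $2,600,000 ≥ $2,525,000 → met
2. condition 'handles select agents' holds; CLIA certificate absent → not met
3. condition 'performs genetic testing' holds; specimen chain-of-custody procedure present → met
4. condition 'performs high-complexity testing' holds; personnel qualification records absent → not met
5. qualified laboratory directors 1 < 2 → not met
6. certified medical technologists 4 ≥ 2 → met
7. personnel competency assessment 196 days ago vs limit 180 → not met
8. instrument calibration 80 days ago vs limit 60 → not met
9. CLIA inspection 336 days ago vs limit 365 → met
Not met: 5 of 9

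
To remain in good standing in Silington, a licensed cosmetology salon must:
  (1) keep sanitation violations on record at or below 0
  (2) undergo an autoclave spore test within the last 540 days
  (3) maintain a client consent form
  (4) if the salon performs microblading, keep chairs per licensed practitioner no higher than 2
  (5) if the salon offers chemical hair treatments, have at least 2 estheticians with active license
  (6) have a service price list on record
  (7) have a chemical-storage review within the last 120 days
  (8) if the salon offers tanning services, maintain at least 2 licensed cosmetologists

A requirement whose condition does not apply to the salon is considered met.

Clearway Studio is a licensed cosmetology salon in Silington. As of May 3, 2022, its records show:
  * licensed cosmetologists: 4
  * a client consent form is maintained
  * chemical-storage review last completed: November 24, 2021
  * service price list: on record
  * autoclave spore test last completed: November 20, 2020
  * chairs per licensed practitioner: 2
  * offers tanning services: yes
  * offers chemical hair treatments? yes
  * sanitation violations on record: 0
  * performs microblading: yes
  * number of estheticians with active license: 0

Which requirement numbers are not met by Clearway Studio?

1. sanitation violations on record 0 ≤ 0 → met
2. autoclave spore test 529 days ago vs limit 540 → met
3. client consent form present → met
4. condition 'performs microblading' holds; chairs per licensed practitioner 2 ≤ 2 → met
5. condition 'offers chemical hair treatments' holds; estheticians with active license 0 < 2 → not met
6. service price list present → met
7. chemical-storage review 160 days ago vs limit 120 → not met
8. condition 'offers tanning services' holds; licensed cosmetologists 4 ≥ 2 → met
Not met: 5, 7

5, 7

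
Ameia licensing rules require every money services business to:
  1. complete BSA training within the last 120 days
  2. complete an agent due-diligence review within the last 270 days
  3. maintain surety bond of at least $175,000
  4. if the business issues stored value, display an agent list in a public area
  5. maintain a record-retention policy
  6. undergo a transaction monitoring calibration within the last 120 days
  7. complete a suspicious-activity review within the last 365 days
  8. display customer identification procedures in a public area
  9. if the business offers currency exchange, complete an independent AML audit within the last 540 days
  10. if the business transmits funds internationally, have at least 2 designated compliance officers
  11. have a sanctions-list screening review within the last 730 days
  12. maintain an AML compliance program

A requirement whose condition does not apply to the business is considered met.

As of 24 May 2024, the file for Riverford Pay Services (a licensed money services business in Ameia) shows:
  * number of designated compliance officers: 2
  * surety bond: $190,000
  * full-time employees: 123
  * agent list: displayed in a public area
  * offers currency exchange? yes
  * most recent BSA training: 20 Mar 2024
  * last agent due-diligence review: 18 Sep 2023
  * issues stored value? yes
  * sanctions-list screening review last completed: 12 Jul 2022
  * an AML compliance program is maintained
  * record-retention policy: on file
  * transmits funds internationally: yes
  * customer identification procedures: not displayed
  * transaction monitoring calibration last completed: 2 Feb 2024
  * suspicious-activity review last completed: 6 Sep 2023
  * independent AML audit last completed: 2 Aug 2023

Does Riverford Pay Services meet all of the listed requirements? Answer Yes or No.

No

1. BSA training 65 days ago vs limit 120 → met
2. agent due-diligence review 249 days ago vs limit 270 → met
3. surety bond $190,000 ≥ $175,000 → met
4. condition 'issues stored value' holds; agent list present → met
5. record-retention policy present → met
6. transaction monitoring calibration 112 days ago vs limit 120 → met
7. suspicious-activity review 261 days ago vs limit 365 → met
8. customer identification procedures absent → not met
9. condition 'offers currency exchange' holds; independent AML audit 296 days ago vs limit 540 → met
10. condition 'transmits funds internationally' holds; designated compliance officers 2 ≥ 2 → met
11. sanctions-list screening review 682 days ago vs limit 730 → met
12. AML compliance program present → met
Not met: 8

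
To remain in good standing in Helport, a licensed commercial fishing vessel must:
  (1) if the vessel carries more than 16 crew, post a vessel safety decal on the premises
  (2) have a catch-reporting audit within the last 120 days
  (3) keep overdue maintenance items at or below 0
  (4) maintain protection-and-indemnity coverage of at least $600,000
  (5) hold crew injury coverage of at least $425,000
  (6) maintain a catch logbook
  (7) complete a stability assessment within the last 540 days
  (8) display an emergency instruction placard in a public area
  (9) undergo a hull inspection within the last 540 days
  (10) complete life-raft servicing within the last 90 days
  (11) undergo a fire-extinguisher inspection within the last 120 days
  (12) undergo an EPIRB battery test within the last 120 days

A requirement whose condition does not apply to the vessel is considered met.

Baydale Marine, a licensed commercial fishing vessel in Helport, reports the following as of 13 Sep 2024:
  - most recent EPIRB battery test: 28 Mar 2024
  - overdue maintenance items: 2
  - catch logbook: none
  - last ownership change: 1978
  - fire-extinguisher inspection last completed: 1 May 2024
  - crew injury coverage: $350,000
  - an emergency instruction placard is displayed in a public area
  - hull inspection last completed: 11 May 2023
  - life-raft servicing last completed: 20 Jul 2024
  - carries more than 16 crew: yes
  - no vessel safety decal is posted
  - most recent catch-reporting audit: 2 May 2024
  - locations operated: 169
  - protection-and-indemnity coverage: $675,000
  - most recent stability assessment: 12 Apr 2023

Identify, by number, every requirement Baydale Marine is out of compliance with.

1. condition 'carries more than 16 crew' holds; vessel safety decal absent → not met
2. catch-reporting audit 134 days ago vs limit 120 → not met
3. overdue maintenance items 2 > 0 → not met
4. protection-and-indemnity coverage $675,000 ≥ $600,000 → met
5. crew injury coverage $350,000 < $425,000 → not met
6. catch logbook absent → not met
7. stability assessment 520 days ago vs limit 540 → met
8. emergency instruction placard present → met
9. hull inspection 491 days ago vs limit 540 → met
10. life-raft servicing 55 days ago vs limit 90 → met
11. fire-extinguisher inspection 135 days ago vs limit 120 → not met
12. EPIRB battery test 169 days ago vs limit 120 → not met
Not met: 1, 2, 3, 5, 6, 11, 12

1, 2, 3, 5, 6, 11, 12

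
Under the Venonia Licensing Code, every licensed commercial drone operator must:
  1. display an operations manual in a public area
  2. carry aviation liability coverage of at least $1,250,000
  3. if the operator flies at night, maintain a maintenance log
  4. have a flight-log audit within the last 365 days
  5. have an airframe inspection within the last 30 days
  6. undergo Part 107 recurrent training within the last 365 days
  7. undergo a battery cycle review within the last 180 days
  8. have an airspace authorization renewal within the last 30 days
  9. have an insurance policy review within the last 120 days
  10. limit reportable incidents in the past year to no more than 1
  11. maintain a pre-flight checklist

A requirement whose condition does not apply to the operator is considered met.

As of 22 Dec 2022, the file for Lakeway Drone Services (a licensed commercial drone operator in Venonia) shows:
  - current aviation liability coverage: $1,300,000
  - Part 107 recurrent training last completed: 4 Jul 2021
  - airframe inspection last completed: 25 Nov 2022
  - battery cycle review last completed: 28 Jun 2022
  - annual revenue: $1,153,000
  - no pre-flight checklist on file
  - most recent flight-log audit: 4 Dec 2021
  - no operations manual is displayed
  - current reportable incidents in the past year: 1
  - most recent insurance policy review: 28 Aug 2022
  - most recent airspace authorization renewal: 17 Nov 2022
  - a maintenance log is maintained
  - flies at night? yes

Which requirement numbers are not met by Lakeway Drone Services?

1, 4, 6, 8, 11

1. operations manual absent → not met
2. aviation liability coverage $1,300,000 ≥ $1,250,000 → met
3. condition 'flies at night' holds; maintenance log present → met
4. flight-log audit 383 days ago vs limit 365 → not met
5. airframe inspection 27 days ago vs limit 30 → met
6. Part 107 recurrent training 536 days ago vs limit 365 → not met
7. battery cycle review 177 days ago vs limit 180 → met
8. airspace authorization renewal 35 days ago vs limit 30 → not met
9. insurance policy review 116 days ago vs limit 120 → met
10. reportable incidents in the past year 1 ≤ 1 → met
11. pre-flight checklist absent → not met
Not met: 1, 4, 6, 8, 11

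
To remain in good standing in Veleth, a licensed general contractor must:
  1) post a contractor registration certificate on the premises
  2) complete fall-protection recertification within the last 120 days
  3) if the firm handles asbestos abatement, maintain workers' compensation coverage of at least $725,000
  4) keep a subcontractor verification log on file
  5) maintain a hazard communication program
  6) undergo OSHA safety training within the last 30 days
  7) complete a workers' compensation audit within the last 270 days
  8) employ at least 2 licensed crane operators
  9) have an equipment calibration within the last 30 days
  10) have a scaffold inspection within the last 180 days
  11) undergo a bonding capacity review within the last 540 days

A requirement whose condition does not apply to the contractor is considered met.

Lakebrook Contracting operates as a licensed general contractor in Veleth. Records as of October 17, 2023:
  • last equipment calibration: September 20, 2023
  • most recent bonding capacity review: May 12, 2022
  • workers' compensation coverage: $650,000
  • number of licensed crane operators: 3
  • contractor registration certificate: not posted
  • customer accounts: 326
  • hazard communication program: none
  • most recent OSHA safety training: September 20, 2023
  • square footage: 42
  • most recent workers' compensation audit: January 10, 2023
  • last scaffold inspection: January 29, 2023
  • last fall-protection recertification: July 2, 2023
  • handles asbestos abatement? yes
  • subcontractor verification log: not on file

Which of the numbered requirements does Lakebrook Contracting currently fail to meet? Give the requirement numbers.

1, 3, 4, 5, 7, 10

1. contractor registration certificate absent → not met
2. fall-protection recertification 107 days ago vs limit 120 → met
3. condition 'handles asbestos abatement' holds; workers' compensation coverage $650,000 < $725,000 → not met
4. subcontractor verification log absent → not met
5. hazard communication program absent → not met
6. OSHA safety training 27 days ago vs limit 30 → met
7. workers' compensation audit 280 days ago vs limit 270 → not met
8. licensed crane operators 3 ≥ 2 → met
9. equipment calibration 27 days ago vs limit 30 → met
10. scaffold inspection 261 days ago vs limit 180 → not met
11. bonding capacity review 523 days ago vs limit 540 → met
Not met: 1, 3, 4, 5, 7, 10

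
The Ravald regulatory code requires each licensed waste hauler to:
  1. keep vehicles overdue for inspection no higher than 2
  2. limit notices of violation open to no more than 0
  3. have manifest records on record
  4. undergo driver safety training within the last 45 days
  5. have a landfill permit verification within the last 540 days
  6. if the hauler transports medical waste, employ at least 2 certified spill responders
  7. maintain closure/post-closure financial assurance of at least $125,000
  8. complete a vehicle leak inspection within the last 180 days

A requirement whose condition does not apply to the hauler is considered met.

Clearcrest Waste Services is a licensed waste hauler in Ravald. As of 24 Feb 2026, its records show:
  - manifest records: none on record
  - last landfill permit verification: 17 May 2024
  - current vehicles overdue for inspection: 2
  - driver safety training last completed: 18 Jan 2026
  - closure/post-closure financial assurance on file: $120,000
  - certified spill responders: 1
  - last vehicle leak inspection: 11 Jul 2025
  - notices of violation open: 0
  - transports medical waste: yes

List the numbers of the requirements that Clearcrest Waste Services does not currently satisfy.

1. vehicles overdue for inspection 2 ≤ 2 → met
2. notices of violation open 0 ≤ 0 → met
3. manifest records absent → not met
4. driver safety training 37 days ago vs limit 45 → met
5. landfill permit verification 648 days ago vs limit 540 → not met
6. condition 'transports medical waste' holds; certified spill responders 1 < 2 → not met
7. closure/post-closure financial assurance $120,000 < $125,000 → not met
8. vehicle leak inspection 228 days ago vs limit 180 → not met
Not met: 3, 5, 6, 7, 8

3, 5, 6, 7, 8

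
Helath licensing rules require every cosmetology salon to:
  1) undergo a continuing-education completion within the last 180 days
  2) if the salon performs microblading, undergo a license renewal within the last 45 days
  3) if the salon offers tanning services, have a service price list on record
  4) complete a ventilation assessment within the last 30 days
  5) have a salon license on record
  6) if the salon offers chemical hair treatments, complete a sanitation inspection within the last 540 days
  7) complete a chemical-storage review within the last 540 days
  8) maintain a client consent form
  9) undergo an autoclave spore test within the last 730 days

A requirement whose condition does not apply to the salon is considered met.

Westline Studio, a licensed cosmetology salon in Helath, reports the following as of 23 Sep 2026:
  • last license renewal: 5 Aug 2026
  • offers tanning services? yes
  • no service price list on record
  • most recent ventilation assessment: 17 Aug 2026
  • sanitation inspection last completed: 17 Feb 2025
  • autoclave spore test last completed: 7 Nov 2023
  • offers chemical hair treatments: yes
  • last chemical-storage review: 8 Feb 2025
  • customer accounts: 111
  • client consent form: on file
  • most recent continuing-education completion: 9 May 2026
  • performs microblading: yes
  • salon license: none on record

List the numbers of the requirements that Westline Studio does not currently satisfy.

1. continuing-education completion 137 days ago vs limit 180 → met
2. condition 'performs microblading' holds; license renewal 49 days ago vs limit 45 → not met
3. condition 'offers tanning services' holds; service price list absent → not met
4. ventilation assessment 37 days ago vs limit 30 → not met
5. salon license absent → not met
6. condition 'offers chemical hair treatments' holds; sanitation inspection 583 days ago vs limit 540 → not met
7. chemical-storage review 592 days ago vs limit 540 → not met
8. client consent form present → met
9. autoclave spore test 1051 days ago vs limit 730 → not met
Not met: 2, 3, 4, 5, 6, 7, 9

2, 3, 4, 5, 6, 7, 9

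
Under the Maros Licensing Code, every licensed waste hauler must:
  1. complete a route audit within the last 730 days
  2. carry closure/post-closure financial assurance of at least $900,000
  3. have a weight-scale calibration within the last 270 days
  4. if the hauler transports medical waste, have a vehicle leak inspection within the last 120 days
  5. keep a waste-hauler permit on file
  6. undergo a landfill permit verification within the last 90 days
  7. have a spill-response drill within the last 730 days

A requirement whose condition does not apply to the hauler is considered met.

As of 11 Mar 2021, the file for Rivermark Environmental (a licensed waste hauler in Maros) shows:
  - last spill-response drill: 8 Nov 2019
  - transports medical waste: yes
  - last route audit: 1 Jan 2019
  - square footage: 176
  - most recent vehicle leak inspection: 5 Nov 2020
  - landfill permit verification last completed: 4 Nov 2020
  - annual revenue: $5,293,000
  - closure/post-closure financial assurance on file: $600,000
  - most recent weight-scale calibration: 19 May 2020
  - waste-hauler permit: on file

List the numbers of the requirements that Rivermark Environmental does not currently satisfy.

1, 2, 3, 4, 6

1. route audit 800 days ago vs limit 730 → not met
2. closure/post-closure financial assurance $600,000 < $900,000 → not met
3. weight-scale calibration 296 days ago vs limit 270 → not met
4. condition 'transports medical waste' holds; vehicle leak inspection 126 days ago vs limit 120 → not met
5. waste-hauler permit present → met
6. landfill permit verification 127 days ago vs limit 90 → not met
7. spill-response drill 489 days ago vs limit 730 → met
Not met: 1, 2, 3, 4, 6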